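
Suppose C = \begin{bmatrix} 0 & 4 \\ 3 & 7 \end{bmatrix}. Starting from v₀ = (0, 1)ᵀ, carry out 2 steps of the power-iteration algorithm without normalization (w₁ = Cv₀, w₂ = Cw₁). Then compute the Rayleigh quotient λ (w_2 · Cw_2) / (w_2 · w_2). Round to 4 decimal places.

w1 = Cv₀ = (0·0 + 4·1; 3·0 + 7·1) = (4, 7)
w2 = Cw1 = (0·4 + 4·7; 3·4 + 7·7) = (28, 61)
Cw2 = (244, 511)
w2·Cw2 = 28·244 + 61·511 = 38003; w2·w2 = 28·28 + 61·61 = 4505
λ ≈ 38003/4505 = 8.4357

λ ≈ 8.4357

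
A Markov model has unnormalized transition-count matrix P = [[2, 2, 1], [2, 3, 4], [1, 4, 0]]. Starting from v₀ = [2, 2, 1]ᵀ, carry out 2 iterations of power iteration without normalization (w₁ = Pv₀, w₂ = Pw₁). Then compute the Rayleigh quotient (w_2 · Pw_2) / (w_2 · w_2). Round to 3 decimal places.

w1 = Pv₀ = (2·2 + 2·2 + 1·1; 2·2 + 3·2 + 4·1; 1·2 + 4·2 + 0·1) = (9, 14, 10)
w2 = Pw1 = (2·9 + 2·14 + 1·10; 2·9 + 3·14 + 4·10; 1·9 + 4·14 + 0·10) = (56, 100, 65)
Pw2 = (377, 672, 456)
w2·Pw2 = 56·377 + 100·672 + 65·456 = 117952; w2·w2 = 56·56 + 100·100 + 65·65 = 17361
λ ≈ 117952/17361 = 6.794

6.794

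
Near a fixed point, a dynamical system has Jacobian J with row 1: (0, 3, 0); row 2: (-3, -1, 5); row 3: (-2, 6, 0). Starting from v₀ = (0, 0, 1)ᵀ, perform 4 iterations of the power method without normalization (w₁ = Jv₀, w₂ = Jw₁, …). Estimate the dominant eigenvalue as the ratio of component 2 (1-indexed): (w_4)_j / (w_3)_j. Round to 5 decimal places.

λ ≈ -3.31818

w1 = Jv₀ = (0·0 + 3·0 + 0·1; (-3)·0 + (-1)·0 + 5·1; (-2)·0 + 6·0 + 0·1) = (0, 5, 0)
w2 = Jw1 = (0·0 + 3·5 + 0·0; (-3)·0 + (-1)·5 + 5·0; (-2)·0 + 6·5 + 0·0) = (15, -5, 30)
w3 = Jw2 = (-15, 110, -60)
w4 = Jw3 = (330, -365, 690)
Ratio at component: -365 / 110 = -3.31818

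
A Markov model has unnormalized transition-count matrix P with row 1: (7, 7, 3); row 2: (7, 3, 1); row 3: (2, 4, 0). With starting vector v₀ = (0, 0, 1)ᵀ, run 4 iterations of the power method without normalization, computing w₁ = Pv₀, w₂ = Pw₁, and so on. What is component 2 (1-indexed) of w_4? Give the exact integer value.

w1 = Pv₀ = (3, 1, 0)
w2 = Pw1 = (28, 24, 10)
w3 = Pw2 = (394, 278, 152)
w4 = Pw3 = (5160, 3744, 1900)
The requested component of w4 is 3744.

3744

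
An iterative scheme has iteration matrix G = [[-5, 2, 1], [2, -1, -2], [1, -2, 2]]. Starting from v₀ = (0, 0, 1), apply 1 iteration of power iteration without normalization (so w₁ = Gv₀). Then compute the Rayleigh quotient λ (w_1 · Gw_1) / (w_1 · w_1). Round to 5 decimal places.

1.22222

w1 = Gv₀ = ((-5)·0 + 2·0 + 1·1; 2·0 + (-1)·0 + (-2)·1; 1·0 + (-2)·0 + 2·1) = (1, -2, 2)
Gw1 = (-7, 0, 9)
w1·Gw1 = 1·(-7) + (-2)·0 + 2·9 = 11; w1·w1 = 1·1 + (-2)·(-2) + 2·2 = 9
λ ≈ 11/9 = 1.22222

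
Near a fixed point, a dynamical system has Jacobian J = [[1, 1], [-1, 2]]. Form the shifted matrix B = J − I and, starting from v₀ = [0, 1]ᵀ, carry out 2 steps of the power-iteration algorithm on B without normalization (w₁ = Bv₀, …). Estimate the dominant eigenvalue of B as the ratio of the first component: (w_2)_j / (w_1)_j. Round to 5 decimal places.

μ ≈ 1.00000

B = J − I has rows (0, 1); (-1, 1)
w1 = Bv₀ = (1, 1)
w2 = Bw1 = (1, 0)
Ratio: 1/1 = 1.00000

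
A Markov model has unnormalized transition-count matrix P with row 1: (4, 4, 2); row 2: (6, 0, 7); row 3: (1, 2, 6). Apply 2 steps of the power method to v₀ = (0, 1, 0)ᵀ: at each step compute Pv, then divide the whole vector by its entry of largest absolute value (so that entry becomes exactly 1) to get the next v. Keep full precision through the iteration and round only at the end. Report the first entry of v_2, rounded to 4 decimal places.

Pv0 = (4.00000, 0.00000, 2.00000); divide by 4.00000 → v1 = (1.00000, 0.00000, 0.50000)
Pv1 = (5.00000, 9.50000, 4.00000); divide by 9.50000 → v2 = (0.52632, 1.00000, 0.42105)
Requested entry of v2: 20/38 = 0.5263

0.5263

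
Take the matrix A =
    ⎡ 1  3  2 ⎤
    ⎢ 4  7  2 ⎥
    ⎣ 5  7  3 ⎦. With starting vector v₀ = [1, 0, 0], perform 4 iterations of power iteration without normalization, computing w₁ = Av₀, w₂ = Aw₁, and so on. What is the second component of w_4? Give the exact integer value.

w1 = Av₀ = (1·1 + 3·0 + 2·0; 4·1 + 7·0 + 2·0; 5·1 + 7·0 + 3·0) = (1, 4, 5)
w2 = Aw1 = (1·1 + 3·4 + 2·5; 4·1 + 7·4 + 2·5; 5·1 + 7·4 + 3·5) = (23, 42, 48)
w3 = Aw2 = (245, 482, 553)
w4 = Aw3 = (2797, 5460, 6258)
The requested component of w4 is 5460.

5460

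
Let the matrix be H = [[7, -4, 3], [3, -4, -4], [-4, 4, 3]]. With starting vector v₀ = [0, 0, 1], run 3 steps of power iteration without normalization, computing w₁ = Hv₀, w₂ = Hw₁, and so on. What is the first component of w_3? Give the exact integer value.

w1 = Hv₀ = (7·0 + (-4)·0 + 3·1; 3·0 + (-4)·0 + (-4)·1; (-4)·0 + 4·0 + 3·1) = (3, -4, 3)
w2 = Hw1 = (7·3 + (-4)·(-4) + 3·3; 3·3 + (-4)·(-4) + (-4)·3; (-4)·3 + 4·(-4) + 3·3) = (46, 13, -19)
w3 = Hw2 = (213, 162, -189)
The requested component of w3 is 213.

213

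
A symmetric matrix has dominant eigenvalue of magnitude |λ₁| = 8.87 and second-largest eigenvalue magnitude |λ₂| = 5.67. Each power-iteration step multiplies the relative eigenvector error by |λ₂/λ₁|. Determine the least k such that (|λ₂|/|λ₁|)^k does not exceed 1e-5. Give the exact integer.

|λ₂/λ₁| = 5.67/8.87 = 0.63923
Need k ≥ ln(1e-5) / ln(0.63923) = -11.5129 / -0.4475 ≈ 25.728
Smallest integer k satisfying the bound: 26

26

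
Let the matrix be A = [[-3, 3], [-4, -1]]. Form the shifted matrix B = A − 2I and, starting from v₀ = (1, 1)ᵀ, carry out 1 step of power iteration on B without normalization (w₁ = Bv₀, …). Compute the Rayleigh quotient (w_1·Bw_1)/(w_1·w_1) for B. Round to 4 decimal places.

μ ≈ -3.4151

B = A − 2I has rows (-5, 3); (-4, -3)
w1 = Bv₀ = ((-5)·1 + 3·1; (-4)·1 + (-3)·1) = (-2, -7)
Bw1 = (-11, 29)
w1·Bw1 = -181; w1·w1 = 53; μ ≈ -181/53 = -3.4151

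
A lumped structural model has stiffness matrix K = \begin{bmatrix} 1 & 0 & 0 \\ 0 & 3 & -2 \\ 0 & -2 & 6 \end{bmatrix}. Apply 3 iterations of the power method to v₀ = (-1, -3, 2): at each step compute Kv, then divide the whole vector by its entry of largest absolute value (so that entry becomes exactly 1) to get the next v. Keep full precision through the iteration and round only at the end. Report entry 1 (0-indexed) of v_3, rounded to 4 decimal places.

Kv0 = (-1.00000, -13.00000, 18.00000); divide by 18.00000 → v1 = (-0.05556, -0.72222, 1.00000)
Kv1 = (-0.05556, -4.16667, 7.44444); divide by 7.44444 → v2 = (-0.00746, -0.55970, 1.00000)
Kv2 = (-0.00746, -3.67910, 7.11940); divide by 7.11940 → v3 = (-0.00105, -0.51677, 1.00000)
Requested entry of v3: -493/954 = -0.5168

-0.5168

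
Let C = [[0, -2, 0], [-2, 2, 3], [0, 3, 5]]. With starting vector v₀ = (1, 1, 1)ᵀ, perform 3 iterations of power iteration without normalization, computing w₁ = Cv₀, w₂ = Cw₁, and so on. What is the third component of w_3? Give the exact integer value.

347

w1 = Cv₀ = (0·1 + (-2)·1 + 0·1; (-2)·1 + 2·1 + 3·1; 0·1 + 3·1 + 5·1) = (-2, 3, 8)
w2 = Cw1 = (0·(-2) + (-2)·3 + 0·8; (-2)·(-2) + 2·3 + 3·8; 0·(-2) + 3·3 + 5·8) = (-6, 34, 49)
w3 = Cw2 = (-68, 227, 347)
The requested component of w3 is 347.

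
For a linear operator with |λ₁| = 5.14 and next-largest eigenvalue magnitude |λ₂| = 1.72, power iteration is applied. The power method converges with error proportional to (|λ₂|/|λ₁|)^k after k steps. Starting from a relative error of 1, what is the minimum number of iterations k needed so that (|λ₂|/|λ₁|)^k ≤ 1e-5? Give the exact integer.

11

|λ₂/λ₁| = 1.72/5.14 = 0.33463
Need k ≥ ln(1e-5) / ln(0.33463) = -11.5129 / -1.0947 ≈ 10.517
Smallest integer k satisfying the bound: 11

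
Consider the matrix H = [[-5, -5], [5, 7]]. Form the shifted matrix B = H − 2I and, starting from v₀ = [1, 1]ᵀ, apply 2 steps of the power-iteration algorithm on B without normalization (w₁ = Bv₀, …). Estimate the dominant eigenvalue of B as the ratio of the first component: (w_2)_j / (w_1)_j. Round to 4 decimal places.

B = H − 2I has rows (-7, -5); (5, 5)
w1 = Bv₀ = ((-7)·1 + (-5)·1; 5·1 + 5·1) = (-12, 10)
w2 = Bw1 = ((-7)·(-12) + (-5)·10; 5·(-12) + 5·10) = (34, -10)
Ratio: 34/-12 = -2.8333

-2.8333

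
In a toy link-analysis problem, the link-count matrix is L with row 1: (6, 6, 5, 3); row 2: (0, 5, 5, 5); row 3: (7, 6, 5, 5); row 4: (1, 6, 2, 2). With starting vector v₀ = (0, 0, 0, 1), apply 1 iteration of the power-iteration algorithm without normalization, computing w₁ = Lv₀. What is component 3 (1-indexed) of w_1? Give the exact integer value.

w1 = Lv₀ = (3, 5, 5, 2)
The requested component of w1 is 5.

5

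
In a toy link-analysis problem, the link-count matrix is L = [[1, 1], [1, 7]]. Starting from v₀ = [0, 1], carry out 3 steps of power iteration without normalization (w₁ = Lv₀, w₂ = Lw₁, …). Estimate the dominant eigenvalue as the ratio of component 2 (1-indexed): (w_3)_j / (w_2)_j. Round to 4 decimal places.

w1 = Lv₀ = (1·0 + 1·1; 1·0 + 7·1) = (1, 7)
w2 = Lw1 = (1·1 + 1·7; 1·1 + 7·7) = (8, 50)
w3 = Lw2 = (58, 358)
Ratio at component: 358 / 50 = 7.1600

7.1600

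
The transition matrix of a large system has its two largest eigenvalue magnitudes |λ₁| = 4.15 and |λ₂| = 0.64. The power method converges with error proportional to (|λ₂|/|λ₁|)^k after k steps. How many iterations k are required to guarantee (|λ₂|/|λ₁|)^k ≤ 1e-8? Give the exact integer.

|λ₂/λ₁| = 0.64/4.15 = 0.15422
Need k ≥ ln(1e-8) / ln(0.15422) = -18.4207 / -1.8694 ≈ 9.854
Smallest integer k satisfying the bound: 10

10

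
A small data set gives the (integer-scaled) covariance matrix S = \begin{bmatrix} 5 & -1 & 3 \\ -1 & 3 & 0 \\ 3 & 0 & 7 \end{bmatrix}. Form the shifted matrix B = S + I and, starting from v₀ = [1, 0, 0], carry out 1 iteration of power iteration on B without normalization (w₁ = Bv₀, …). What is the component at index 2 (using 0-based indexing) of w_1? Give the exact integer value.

B = S + I has rows (6, -1, 3); (-1, 4, 0); (3, 0, 8)
w1 = Bv₀ = (6, -1, 3)
Requested component of w1: 3

3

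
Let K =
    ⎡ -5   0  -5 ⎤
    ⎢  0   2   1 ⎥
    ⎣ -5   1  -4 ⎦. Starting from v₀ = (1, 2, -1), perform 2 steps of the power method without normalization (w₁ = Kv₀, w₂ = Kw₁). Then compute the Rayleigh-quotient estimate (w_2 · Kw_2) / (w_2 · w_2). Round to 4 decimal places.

w1 = Kv₀ = (0, 3, 1)
w2 = Kw1 = (-5, 7, -1)
Kw2 = (30, 13, 36)
w2·Kw2 = (-5)·30 + 7·13 + (-1)·36 = -95; w2·w2 = (-5)·(-5) + 7·7 + (-1)·(-1) = 75
λ ≈ -95/75 = -1.2667

λ ≈ -1.2667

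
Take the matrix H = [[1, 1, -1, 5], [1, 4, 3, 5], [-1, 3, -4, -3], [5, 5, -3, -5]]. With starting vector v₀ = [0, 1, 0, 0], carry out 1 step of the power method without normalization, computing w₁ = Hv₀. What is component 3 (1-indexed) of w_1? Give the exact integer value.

3

w1 = Hv₀ = (1·0 + 1·1 + (-1)·0 + 5·0; 1·0 + 4·1 + 3·0 + 5·0; (-1)·0 + 3·1 + (-4)·0 + (-3)·0; 5·0 + 5·1 + (-3)·0 + (-5)·0) = (1, 4, 3, 5)
The requested component of w1 is 3.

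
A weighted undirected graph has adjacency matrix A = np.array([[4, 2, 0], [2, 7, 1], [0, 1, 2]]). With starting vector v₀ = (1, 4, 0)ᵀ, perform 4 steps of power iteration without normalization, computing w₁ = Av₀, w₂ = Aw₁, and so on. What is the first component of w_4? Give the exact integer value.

w1 = Av₀ = (12, 30, 4)
w2 = Aw1 = (108, 238, 38)
w3 = Aw2 = (908, 1920, 314)
w4 = Aw3 = (7472, 15570, 2548)
The requested component of w4 is 7472.

7472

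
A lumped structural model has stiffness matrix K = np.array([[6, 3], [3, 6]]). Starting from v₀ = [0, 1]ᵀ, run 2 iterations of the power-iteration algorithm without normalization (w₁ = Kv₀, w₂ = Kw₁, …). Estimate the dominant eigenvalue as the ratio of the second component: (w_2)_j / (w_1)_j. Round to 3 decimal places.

λ ≈ 7.500

w1 = Kv₀ = (6·0 + 3·1; 3·0 + 6·1) = (3, 6)
w2 = Kw1 = (6·3 + 3·6; 3·3 + 6·6) = (36, 45)
Ratio at component: 45 / 6 = 7.500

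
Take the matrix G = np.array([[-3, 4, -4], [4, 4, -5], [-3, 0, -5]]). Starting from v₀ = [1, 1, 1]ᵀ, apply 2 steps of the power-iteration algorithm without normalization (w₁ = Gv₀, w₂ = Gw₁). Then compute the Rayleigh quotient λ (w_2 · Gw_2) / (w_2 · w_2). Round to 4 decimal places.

w1 = Gv₀ = ((-3)·1 + 4·1 + (-4)·1; 4·1 + 4·1 + (-5)·1; (-3)·1 + 0·1 + (-5)·1) = (-3, 3, -8)
w2 = Gw1 = ((-3)·(-3) + 4·3 + (-4)·(-8); 4·(-3) + 4·3 + (-5)·(-8); (-3)·(-3) + 0·3 + (-5)·(-8)) = (53, 40, 49)
Gw2 = (-195, 127, -404)
w2·Gw2 = 53·(-195) + 40·127 + 49·(-404) = -25051; w2·w2 = 53·53 + 40·40 + 49·49 = 6810
λ ≈ -25051/6810 = -3.6786

λ ≈ -3.6786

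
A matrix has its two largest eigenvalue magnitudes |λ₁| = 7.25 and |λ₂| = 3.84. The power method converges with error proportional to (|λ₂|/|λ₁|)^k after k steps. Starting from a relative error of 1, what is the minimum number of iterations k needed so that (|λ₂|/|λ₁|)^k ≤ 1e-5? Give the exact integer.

|λ₂/λ₁| = 3.84/7.25 = 0.52966
Need k ≥ ln(1e-5) / ln(0.52966) = -11.5129 / -0.6355 ≈ 18.115
Smallest integer k satisfying the bound: 19

19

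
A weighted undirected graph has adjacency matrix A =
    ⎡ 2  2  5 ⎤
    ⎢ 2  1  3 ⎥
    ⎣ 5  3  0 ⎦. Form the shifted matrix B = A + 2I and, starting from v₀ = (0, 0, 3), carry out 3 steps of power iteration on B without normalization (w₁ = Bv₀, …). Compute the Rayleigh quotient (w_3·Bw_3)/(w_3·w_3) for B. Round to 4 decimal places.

9.8530

B = A + 2I has rows (4, 2, 5); (2, 3, 3); (5, 3, 2)
w1 = Bv₀ = (4·0 + 2·0 + 5·3; 2·0 + 3·0 + 3·3; 5·0 + 3·0 + 2·3) = (15, 9, 6)
w2 = Bw1 = (4·15 + 2·9 + 5·6; 2·15 + 3·9 + 3·6; 5·15 + 3·9 + 2·6) = (108, 75, 114)
w3 = Bw2 = (1152, 783, 993)
Bw3 = (11139, 7632, 10095)
w3·Bw3 = 28832319; w3·w3 = 2926242; μ ≈ 28832319/2926242 = 9.8530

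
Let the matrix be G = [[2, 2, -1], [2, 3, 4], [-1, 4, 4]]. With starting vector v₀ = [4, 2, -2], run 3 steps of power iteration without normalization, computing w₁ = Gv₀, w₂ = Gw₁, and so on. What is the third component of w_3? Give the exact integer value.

w1 = Gv₀ = (14, 6, -4)
w2 = Gw1 = (44, 30, -6)
w3 = Gw2 = (154, 154, 52)
The requested component of w3 is 52.

52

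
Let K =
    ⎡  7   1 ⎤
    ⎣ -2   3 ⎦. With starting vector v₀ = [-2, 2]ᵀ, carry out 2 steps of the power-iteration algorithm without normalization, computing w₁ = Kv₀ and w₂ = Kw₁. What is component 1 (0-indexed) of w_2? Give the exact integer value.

w1 = Kv₀ = (7·(-2) + 1·2; (-2)·(-2) + 3·2) = (-12, 10)
w2 = Kw1 = (7·(-12) + 1·10; (-2)·(-12) + 3·10) = (-74, 54)
The requested component of w2 is 54.

54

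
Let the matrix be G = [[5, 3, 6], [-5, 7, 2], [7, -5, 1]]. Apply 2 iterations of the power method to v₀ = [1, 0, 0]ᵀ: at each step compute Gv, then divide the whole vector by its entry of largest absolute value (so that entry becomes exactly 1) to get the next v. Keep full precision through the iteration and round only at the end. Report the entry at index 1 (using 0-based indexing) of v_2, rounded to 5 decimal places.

-0.68657

Gv0 = (5.000000, -5.000000, 7.000000); divide by 7.000000 → v1 = (0.714286, -0.714286, 1.000000)
Gv1 = (7.428571, -6.571429, 9.571429); divide by 9.571429 → v2 = (0.776119, -0.686567, 1.000000)
Requested entry of v2: -46/67 = -0.68657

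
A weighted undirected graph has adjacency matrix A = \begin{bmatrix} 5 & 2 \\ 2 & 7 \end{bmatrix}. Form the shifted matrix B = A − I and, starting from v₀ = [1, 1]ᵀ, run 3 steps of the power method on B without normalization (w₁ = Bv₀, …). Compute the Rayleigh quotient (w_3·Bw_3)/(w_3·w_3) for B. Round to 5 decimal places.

μ ≈ 7.23529

B = A − I has rows (4, 2); (2, 6)
w1 = Bv₀ = (6, 8)
w2 = Bw1 = (40, 60)
w3 = Bw2 = (280, 440)
Bw3 = (2000, 3200)
w3·Bw3 = 1968000; w3·w3 = 272000; μ ≈ 1968000/272000 = 7.23529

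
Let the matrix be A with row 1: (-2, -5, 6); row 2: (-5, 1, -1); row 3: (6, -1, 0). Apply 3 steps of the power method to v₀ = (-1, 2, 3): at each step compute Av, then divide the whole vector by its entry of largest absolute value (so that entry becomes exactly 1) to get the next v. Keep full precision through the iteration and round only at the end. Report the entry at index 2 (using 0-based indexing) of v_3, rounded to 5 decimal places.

-0.69801

Av0 = (10.000000, 4.000000, -8.000000); divide by 10.000000 → v1 = (1.000000, 0.400000, -0.800000)
Av1 = (-8.800000, -3.800000, 5.600000); divide by -8.800000 → v2 = (1.000000, 0.431818, -0.636364)
Av2 = (-7.977273, -3.931818, 5.568182); divide by -7.977273 → v3 = (1.000000, 0.492877, -0.698006)
Requested entry of v3: -490/702 = -0.69801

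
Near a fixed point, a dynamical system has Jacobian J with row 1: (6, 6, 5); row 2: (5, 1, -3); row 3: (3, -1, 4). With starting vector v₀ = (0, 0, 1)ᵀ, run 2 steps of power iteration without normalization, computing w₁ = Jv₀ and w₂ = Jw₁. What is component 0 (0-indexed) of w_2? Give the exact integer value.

32

w1 = Jv₀ = (5, -3, 4)
w2 = Jw1 = (32, 10, 34)
The requested component of w2 is 32.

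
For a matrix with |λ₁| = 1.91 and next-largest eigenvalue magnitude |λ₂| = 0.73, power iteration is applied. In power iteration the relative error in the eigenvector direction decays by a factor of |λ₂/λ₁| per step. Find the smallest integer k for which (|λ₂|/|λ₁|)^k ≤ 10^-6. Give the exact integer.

15

|λ₂/λ₁| = 0.73/1.91 = 0.38220
Need k ≥ ln(10^-6) / ln(0.38220) = -13.8155 / -0.9618 ≈ 14.364
Smallest integer k satisfying the bound: 15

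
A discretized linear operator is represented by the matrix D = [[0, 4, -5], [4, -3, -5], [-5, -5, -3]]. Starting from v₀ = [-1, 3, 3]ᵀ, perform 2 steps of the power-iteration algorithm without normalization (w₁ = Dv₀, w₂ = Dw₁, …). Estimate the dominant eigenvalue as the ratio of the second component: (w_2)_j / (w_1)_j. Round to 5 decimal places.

λ ≈ -5.96429

w1 = Dv₀ = (-3, -28, -19)
w2 = Dw1 = (-17, 167, 212)
Ratio at component: 167 / -28 = -5.96429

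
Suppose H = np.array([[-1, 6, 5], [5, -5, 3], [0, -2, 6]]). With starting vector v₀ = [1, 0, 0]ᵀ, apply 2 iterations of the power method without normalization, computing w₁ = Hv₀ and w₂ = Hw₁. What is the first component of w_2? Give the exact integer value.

w1 = Hv₀ = ((-1)·1 + 6·0 + 5·0; 5·1 + (-5)·0 + 3·0; 0·1 + (-2)·0 + 6·0) = (-1, 5, 0)
w2 = Hw1 = ((-1)·(-1) + 6·5 + 5·0; 5·(-1) + (-5)·5 + 3·0; 0·(-1) + (-2)·5 + 6·0) = (31, -30, -10)
The requested component of w2 is 31.

31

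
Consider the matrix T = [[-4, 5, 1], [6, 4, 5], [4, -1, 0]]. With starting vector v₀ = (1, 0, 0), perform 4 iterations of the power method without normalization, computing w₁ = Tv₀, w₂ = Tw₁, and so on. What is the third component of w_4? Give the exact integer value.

-758

w1 = Tv₀ = ((-4)·1 + 5·0 + 1·0; 6·1 + 4·0 + 5·0; 4·1 + (-1)·0 + 0·0) = (-4, 6, 4)
w2 = Tw1 = ((-4)·(-4) + 5·6 + 1·4; 6·(-4) + 4·6 + 5·4; 4·(-4) + (-1)·6 + 0·4) = (50, 20, -22)
w3 = Tw2 = (-122, 270, 180)
w4 = Tw3 = (2018, 1248, -758)
The requested component of w4 is -758.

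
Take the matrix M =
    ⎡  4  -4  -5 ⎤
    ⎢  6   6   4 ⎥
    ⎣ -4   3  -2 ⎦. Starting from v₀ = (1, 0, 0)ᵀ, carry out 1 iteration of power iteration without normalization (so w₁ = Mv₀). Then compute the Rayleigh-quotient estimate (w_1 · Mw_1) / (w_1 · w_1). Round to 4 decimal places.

w1 = Mv₀ = (4·1 + (-4)·0 + (-5)·0; 6·1 + 6·0 + 4·0; (-4)·1 + 3·0 + (-2)·0) = (4, 6, -4)
Mw1 = (12, 44, 10)
w1·Mw1 = 4·12 + 6·44 + (-4)·10 = 272; w1·w1 = 4·4 + 6·6 + (-4)·(-4) = 68
λ ≈ 272/68 = 4.0000

λ ≈ 4.0000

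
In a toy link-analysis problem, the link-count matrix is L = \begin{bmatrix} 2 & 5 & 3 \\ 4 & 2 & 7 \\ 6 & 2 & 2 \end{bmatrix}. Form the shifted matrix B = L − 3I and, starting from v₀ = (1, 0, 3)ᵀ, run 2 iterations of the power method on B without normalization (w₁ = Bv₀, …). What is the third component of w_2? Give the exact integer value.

95

B = L − 3I has rows (-1, 5, 3); (4, -1, 7); (6, 2, -1)
w1 = Bv₀ = (8, 25, 3)
w2 = Bw1 = (126, 28, 95)
Requested component of w2: 95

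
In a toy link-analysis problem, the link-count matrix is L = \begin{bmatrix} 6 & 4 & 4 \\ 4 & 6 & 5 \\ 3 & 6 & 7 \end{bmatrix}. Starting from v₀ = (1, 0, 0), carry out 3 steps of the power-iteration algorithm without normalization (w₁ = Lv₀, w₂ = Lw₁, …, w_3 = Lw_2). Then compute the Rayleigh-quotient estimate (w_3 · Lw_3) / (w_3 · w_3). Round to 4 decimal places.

λ ≈ 15.0740

w1 = Lv₀ = (6, 4, 3)
w2 = Lw1 = (64, 63, 63)
w3 = Lw2 = (888, 949, 1011)
Lw3 = (13168, 14301, 15435)
w3·Lw3 = 888·13168 + 949·14301 + 1011·15435 = 40869618; w3·w3 = 888·888 + 949·949 + 1011·1011 = 2711266
λ ≈ 40869618/2711266 = 15.0740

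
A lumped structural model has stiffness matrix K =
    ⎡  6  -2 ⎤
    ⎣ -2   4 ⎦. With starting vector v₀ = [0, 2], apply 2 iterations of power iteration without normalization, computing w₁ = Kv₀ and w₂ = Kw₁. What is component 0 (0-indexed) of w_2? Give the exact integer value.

w1 = Kv₀ = (6·0 + (-2)·2; (-2)·0 + 4·2) = (-4, 8)
w2 = Kw1 = (6·(-4) + (-2)·8; (-2)·(-4) + 4·8) = (-40, 40)
The requested component of w2 is -40.

-40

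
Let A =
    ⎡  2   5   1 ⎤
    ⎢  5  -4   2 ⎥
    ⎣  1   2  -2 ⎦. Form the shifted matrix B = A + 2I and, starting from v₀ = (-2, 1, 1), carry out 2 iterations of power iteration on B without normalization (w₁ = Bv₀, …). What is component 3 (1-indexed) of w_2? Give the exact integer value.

-22

B = A + 2I has rows (4, 5, 1); (5, -2, 2); (1, 2, 0)
w1 = Bv₀ = (4·(-2) + 5·1 + 1·1; 5·(-2) + (-2)·1 + 2·1; 1·(-2) + 2·1 + 0·1) = (-2, -10, 0)
w2 = Bw1 = (4·(-2) + 5·(-10) + 1·0; 5·(-2) + (-2)·(-10) + 2·0; 1·(-2) + 2·(-10) + 0·0) = (-58, 10, -22)
Requested component of w2: -22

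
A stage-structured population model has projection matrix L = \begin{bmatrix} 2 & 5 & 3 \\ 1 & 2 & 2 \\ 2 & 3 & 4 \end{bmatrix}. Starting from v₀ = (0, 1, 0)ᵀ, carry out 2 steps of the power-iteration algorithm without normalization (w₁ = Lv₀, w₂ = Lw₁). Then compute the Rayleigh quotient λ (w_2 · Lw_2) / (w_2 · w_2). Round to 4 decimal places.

w1 = Lv₀ = (2·0 + 5·1 + 3·0; 1·0 + 2·1 + 2·0; 2·0 + 3·1 + 4·0) = (5, 2, 3)
w2 = Lw1 = (2·5 + 5·2 + 3·3; 1·5 + 2·2 + 2·3; 2·5 + 3·2 + 4·3) = (29, 15, 28)
Lw2 = (217, 115, 215)
w2·Lw2 = 29·217 + 15·115 + 28·215 = 14038; w2·w2 = 29·29 + 15·15 + 28·28 = 1850
λ ≈ 14038/1850 = 7.5881

λ ≈ 7.5881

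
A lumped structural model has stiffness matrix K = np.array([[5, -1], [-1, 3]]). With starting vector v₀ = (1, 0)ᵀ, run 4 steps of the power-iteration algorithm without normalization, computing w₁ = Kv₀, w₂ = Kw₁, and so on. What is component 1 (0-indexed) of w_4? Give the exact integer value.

w1 = Kv₀ = (5·1 + (-1)·0; (-1)·1 + 3·0) = (5, -1)
w2 = Kw1 = (5·5 + (-1)·(-1); (-1)·5 + 3·(-1)) = (26, -8)
w3 = Kw2 = (138, -50)
w4 = Kw3 = (740, -288)
The requested component of w4 is -288.

-288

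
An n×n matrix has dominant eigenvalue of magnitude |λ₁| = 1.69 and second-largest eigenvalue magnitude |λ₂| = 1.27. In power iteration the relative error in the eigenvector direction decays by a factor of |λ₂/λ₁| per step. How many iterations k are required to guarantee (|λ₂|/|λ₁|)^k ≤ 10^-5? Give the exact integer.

41

|λ₂/λ₁| = 1.27/1.69 = 0.75148
Need k ≥ ln(10^-5) / ln(0.75148) = -11.5129 / -0.2857 ≈ 40.296
Smallest integer k satisfying the bound: 41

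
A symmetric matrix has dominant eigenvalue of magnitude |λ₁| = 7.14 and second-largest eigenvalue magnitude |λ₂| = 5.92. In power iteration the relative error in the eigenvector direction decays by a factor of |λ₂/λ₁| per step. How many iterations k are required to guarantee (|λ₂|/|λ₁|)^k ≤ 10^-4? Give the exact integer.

|λ₂/λ₁| = 5.92/7.14 = 0.82913
Need k ≥ ln(10^-4) / ln(0.82913) = -9.2103 / -0.1874 ≈ 49.154
Smallest integer k satisfying the bound: 50

50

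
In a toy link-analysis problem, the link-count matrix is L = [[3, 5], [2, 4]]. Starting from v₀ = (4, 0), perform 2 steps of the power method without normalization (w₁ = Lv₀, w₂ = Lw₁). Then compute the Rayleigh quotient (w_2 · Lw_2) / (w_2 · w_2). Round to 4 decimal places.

w1 = Lv₀ = (3·4 + 5·0; 2·4 + 4·0) = (12, 8)
w2 = Lw1 = (3·12 + 5·8; 2·12 + 4·8) = (76, 56)
Lw2 = (508, 376)
w2·Lw2 = 76·508 + 56·376 = 59664; w2·w2 = 76·76 + 56·56 = 8912
λ ≈ 59664/8912 = 6.6948

6.6948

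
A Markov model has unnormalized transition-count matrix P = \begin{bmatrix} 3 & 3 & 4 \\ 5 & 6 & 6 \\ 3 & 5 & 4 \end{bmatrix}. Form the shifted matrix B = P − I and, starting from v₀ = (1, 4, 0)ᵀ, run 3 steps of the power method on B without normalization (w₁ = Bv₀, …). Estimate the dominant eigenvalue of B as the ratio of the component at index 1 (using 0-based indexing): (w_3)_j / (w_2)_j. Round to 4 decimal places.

μ ≈ 12.1802

B = P − I has rows (2, 3, 4); (5, 5, 6); (3, 5, 3)
w1 = Bv₀ = (2·1 + 3·4 + 4·0; 5·1 + 5·4 + 6·0; 3·1 + 5·4 + 3·0) = (14, 25, 23)
w2 = Bw1 = (2·14 + 3·25 + 4·23; 5·14 + 5·25 + 6·23; 3·14 + 5·25 + 3·23) = (195, 333, 236)
w3 = Bw2 = (2333, 4056, 2958)
Ratio: 4056/333 = 12.1802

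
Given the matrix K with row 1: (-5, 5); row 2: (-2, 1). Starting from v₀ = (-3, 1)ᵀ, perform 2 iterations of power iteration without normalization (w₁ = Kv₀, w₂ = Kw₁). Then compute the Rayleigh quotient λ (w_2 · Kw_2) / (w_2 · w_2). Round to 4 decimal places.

w1 = Kv₀ = ((-5)·(-3) + 5·1; (-2)·(-3) + 1·1) = (20, 7)
w2 = Kw1 = ((-5)·20 + 5·7; (-2)·20 + 1·7) = (-65, -33)
Kw2 = (160, 97)
w2·Kw2 = (-65)·160 + (-33)·97 = -13601; w2·w2 = (-65)·(-65) + (-33)·(-33) = 5314
λ ≈ -13601/5314 = -2.5595

λ ≈ -2.5595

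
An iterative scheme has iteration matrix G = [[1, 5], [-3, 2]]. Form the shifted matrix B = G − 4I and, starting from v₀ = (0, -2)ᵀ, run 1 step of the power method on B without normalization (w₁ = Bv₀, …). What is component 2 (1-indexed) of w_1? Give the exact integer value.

B = G − 4I has rows (-3, 5); (-3, -2)
w1 = Bv₀ = (-10, 4)
Requested component of w1: 4

4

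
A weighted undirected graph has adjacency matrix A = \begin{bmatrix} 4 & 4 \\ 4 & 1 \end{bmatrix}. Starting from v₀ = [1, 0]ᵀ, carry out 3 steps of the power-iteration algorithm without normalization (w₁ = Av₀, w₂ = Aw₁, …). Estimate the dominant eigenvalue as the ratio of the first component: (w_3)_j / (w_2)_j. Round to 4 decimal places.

6.5000

w1 = Av₀ = (4·1 + 4·0; 4·1 + 1·0) = (4, 4)
w2 = Aw1 = (4·4 + 4·4; 4·4 + 1·4) = (32, 20)
w3 = Aw2 = (208, 148)
Ratio at component: 208 / 32 = 6.5000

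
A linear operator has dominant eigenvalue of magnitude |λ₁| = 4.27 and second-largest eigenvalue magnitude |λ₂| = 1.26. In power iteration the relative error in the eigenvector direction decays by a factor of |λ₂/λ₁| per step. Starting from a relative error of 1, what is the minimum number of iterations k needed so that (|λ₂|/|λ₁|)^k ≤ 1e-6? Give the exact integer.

12

|λ₂/λ₁| = 1.26/4.27 = 0.29508
Need k ≥ ln(1e-6) / ln(0.29508) = -13.8155 / -1.2205 ≈ 11.320
Smallest integer k satisfying the bound: 12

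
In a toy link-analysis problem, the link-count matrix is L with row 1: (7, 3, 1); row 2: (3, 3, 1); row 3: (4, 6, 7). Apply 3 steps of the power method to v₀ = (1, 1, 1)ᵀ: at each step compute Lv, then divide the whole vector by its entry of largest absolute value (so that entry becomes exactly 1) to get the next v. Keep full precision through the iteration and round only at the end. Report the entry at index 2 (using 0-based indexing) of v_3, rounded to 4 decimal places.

1.0000

Lv0 = (11.00000, 7.00000, 17.00000); divide by 17.00000 → v1 = (0.64706, 0.41176, 1.00000)
Lv1 = (6.76471, 4.17647, 12.05882); divide by 12.05882 → v2 = (0.56098, 0.34634, 1.00000)
Lv2 = (5.96585, 3.72195, 11.32195); divide by 11.32195 → v3 = (0.52693, 0.32874, 1.00000)
Requested entry of v3: 2321/2321 = 1.0000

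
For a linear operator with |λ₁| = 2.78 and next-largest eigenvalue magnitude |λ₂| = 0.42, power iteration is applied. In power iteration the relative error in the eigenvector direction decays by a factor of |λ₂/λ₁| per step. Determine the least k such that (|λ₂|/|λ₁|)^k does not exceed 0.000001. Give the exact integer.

8

|λ₂/λ₁| = 0.42/2.78 = 0.15108
Need k ≥ ln(0.000001) / ln(0.15108) = -13.8155 / -1.8900 ≈ 7.310
Smallest integer k satisfying the bound: 8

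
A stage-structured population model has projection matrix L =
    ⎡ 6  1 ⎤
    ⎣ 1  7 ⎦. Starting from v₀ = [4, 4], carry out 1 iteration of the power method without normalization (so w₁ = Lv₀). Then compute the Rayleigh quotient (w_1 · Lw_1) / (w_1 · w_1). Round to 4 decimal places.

7.5575

w1 = Lv₀ = (6·4 + 1·4; 1·4 + 7·4) = (28, 32)
Lw1 = (200, 252)
w1·Lw1 = 28·200 + 32·252 = 13664; w1·w1 = 28·28 + 32·32 = 1808
λ ≈ 13664/1808 = 7.5575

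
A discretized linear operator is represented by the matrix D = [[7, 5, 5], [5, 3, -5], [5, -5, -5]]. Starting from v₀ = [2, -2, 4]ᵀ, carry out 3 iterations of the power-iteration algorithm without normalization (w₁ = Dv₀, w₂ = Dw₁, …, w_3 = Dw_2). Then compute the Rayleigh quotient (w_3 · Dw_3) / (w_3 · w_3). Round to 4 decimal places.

w1 = Dv₀ = (7·2 + 5·(-2) + 5·4; 5·2 + 3·(-2) + (-5)·4; 5·2 + (-5)·(-2) + (-5)·4) = (24, -16, 0)
w2 = Dw1 = (7·24 + 5·(-16) + 5·0; 5·24 + 3·(-16) + (-5)·0; 5·24 + (-5)·(-16) + (-5)·0) = (88, 72, 200)
w3 = Dw2 = (1976, -344, -920)
Dw3 = (7512, 13448, 16200)
w3·Dw3 = 1976·7512 + (-344)·13448 + (-920)·16200 = -4686400; w3·w3 = 1976·1976 + (-344)·(-344) + (-920)·(-920) = 4869312
λ ≈ -4686400/4869312 = -0.9624

-0.9624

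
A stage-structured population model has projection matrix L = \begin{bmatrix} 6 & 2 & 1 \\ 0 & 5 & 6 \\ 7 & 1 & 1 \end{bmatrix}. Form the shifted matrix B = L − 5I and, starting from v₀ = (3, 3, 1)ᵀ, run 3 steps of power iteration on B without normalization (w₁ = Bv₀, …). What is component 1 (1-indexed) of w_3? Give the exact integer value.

278

B = L − 5I has rows (1, 2, 1); (0, 0, 6); (7, 1, -4)
w1 = Bv₀ = (1·3 + 2·3 + 1·1; 0·3 + 0·3 + 6·1; 7·3 + 1·3 + (-4)·1) = (10, 6, 20)
w2 = Bw1 = (1·10 + 2·6 + 1·20; 0·10 + 0·6 + 6·20; 7·10 + 1·6 + (-4)·20) = (42, 120, -4)
w3 = Bw2 = (278, -24, 430)
Requested component of w3: 278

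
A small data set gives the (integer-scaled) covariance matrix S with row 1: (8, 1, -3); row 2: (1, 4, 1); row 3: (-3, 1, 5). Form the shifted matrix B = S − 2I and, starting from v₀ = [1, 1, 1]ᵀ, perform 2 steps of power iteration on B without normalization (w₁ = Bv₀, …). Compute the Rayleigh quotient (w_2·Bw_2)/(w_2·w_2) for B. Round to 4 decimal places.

μ ≈ 6.6337

B = S − 2I has rows (6, 1, -3); (1, 2, 1); (-3, 1, 3)
w1 = Bv₀ = (6·1 + 1·1 + (-3)·1; 1·1 + 2·1 + 1·1; (-3)·1 + 1·1 + 3·1) = (4, 4, 1)
w2 = Bw1 = (6·4 + 1·4 + (-3)·1; 1·4 + 2·4 + 1·1; (-3)·4 + 1·4 + 3·1) = (25, 13, -5)
Bw2 = (178, 46, -77)
w2·Bw2 = 5433; w2·w2 = 819; μ ≈ 5433/819 = 6.6337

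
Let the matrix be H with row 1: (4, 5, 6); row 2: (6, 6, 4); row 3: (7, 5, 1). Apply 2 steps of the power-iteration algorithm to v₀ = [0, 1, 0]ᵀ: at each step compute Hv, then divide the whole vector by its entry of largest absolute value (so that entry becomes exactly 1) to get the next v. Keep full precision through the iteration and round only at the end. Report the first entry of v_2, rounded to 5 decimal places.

0.93023

Hv0 = (5.000000, 6.000000, 5.000000); divide by 6.000000 → v1 = (0.833333, 1.000000, 0.833333)
Hv1 = (13.333333, 14.333333, 11.666667); divide by 14.333333 → v2 = (0.930233, 1.000000, 0.813953)
Requested entry of v2: 80/86 = 0.93023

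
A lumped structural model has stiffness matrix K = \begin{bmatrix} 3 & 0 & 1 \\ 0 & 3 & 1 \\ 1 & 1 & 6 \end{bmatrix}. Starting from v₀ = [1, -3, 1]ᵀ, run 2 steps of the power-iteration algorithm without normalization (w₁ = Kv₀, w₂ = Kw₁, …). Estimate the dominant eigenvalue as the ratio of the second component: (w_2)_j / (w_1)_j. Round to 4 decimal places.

w1 = Kv₀ = (3·1 + 0·(-3) + 1·1; 0·1 + 3·(-3) + 1·1; 1·1 + 1·(-3) + 6·1) = (4, -8, 4)
w2 = Kw1 = (3·4 + 0·(-8) + 1·4; 0·4 + 3·(-8) + 1·4; 1·4 + 1·(-8) + 6·4) = (16, -20, 20)
Ratio at component: -20 / -8 = 2.5000

λ ≈ 2.5000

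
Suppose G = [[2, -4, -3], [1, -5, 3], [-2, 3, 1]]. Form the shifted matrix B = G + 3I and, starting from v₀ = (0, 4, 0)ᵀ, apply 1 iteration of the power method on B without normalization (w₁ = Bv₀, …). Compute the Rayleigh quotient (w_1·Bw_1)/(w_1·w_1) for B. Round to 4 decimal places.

B = G + 3I has rows (5, -4, -3); (1, -2, 3); (-2, 3, 4)
w1 = Bv₀ = (-16, -8, 12)
Bw1 = (-84, 36, 56)
w1·Bw1 = 1728; w1·w1 = 464; μ ≈ 1728/464 = 3.7241

μ ≈ 3.7241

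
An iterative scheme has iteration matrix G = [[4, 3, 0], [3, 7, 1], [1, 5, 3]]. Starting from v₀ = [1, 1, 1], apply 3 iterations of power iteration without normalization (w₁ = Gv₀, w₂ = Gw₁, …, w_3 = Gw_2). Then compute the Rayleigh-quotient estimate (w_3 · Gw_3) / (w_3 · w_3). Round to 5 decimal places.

w1 = Gv₀ = (4·1 + 3·1 + 0·1; 3·1 + 7·1 + 1·1; 1·1 + 5·1 + 3·1) = (7, 11, 9)
w2 = Gw1 = (4·7 + 3·11 + 0·9; 3·7 + 7·11 + 1·9; 1·7 + 5·11 + 3·9) = (61, 107, 89)
w3 = Gw2 = (565, 1021, 863)
Gw3 = (5323, 9705, 8259)
w3·Gw3 = 565·5323 + 1021·9705 + 863·8259 = 20043817; w3·w3 = 565·565 + 1021·1021 + 863·863 = 2106435
λ ≈ 20043817/2106435 = 9.51552

9.51552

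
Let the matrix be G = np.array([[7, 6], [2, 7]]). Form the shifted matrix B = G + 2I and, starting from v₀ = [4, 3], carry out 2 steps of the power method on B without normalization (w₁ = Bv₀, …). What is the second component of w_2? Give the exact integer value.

423

B = G + 2I has rows (9, 6); (2, 9)
w1 = Bv₀ = (54, 35)
w2 = Bw1 = (696, 423)
Requested component of w2: 423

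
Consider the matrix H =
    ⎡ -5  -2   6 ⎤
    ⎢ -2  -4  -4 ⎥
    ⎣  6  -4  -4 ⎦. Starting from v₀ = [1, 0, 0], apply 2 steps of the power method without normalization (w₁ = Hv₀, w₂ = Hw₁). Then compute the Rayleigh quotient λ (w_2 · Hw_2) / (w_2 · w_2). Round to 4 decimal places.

λ ≈ -10.3906

w1 = Hv₀ = (-5, -2, 6)
w2 = Hw1 = (65, -6, -46)
Hw2 = (-589, 78, 598)
w2·Hw2 = 65·(-589) + (-6)·78 + (-46)·598 = -66261; w2·w2 = 65·65 + (-6)·(-6) + (-46)·(-46) = 6377
λ ≈ -66261/6377 = -10.3906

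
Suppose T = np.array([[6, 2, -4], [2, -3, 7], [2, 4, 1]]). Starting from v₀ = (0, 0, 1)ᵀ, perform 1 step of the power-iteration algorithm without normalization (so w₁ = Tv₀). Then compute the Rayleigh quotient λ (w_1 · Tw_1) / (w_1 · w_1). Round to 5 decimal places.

λ ≈ -1.16667

w1 = Tv₀ = (6·0 + 2·0 + (-4)·1; 2·0 + (-3)·0 + 7·1; 2·0 + 4·0 + 1·1) = (-4, 7, 1)
Tw1 = (-14, -22, 21)
w1·Tw1 = (-4)·(-14) + 7·(-22) + 1·21 = -77; w1·w1 = (-4)·(-4) + 7·7 + 1·1 = 66
λ ≈ -77/66 = -1.16667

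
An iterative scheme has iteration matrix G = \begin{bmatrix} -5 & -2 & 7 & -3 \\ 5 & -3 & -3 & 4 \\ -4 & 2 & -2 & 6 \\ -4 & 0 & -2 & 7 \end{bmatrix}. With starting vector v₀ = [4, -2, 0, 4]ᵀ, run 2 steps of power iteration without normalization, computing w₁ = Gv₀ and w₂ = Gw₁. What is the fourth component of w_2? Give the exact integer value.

w1 = Gv₀ = ((-5)·4 + (-2)·(-2) + 7·0 + (-3)·4; 5·4 + (-3)·(-2) + (-3)·0 + 4·4; (-4)·4 + 2·(-2) + (-2)·0 + 6·4; (-4)·4 + 0·(-2) + (-2)·0 + 7·4) = (-28, 42, 4, 12)
w2 = Gw1 = ((-5)·(-28) + (-2)·42 + 7·4 + (-3)·12; 5·(-28) + (-3)·42 + (-3)·4 + 4·12; (-4)·(-28) + 2·42 + (-2)·4 + 6·12; (-4)·(-28) + 0·42 + (-2)·4 + 7·12) = (48, -230, 260, 188)
The requested component of w2 is 188.

188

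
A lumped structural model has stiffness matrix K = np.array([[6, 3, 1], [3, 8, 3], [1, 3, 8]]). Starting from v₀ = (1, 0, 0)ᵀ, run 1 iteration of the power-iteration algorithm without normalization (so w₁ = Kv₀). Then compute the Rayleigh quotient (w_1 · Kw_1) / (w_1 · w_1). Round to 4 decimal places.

9.4348

w1 = Kv₀ = (6·1 + 3·0 + 1·0; 3·1 + 8·0 + 3·0; 1·1 + 3·0 + 8·0) = (6, 3, 1)
Kw1 = (46, 45, 23)
w1·Kw1 = 6·46 + 3·45 + 1·23 = 434; w1·w1 = 6·6 + 3·3 + 1·1 = 46
λ ≈ 434/46 = 9.4348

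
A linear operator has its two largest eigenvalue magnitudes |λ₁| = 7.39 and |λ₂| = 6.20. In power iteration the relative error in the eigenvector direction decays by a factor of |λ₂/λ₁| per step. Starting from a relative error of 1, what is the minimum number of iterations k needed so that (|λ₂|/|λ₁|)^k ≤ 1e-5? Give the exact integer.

|λ₂/λ₁| = 6.20/7.39 = 0.83897
Need k ≥ ln(1e-5) / ln(0.83897) = -11.5129 / -0.1756 ≈ 65.571
Smallest integer k satisfying the bound: 66

66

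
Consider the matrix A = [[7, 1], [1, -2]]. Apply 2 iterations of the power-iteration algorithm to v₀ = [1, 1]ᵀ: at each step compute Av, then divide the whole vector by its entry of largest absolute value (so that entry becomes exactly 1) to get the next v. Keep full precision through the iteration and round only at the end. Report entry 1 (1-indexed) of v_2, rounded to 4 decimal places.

Av0 = (8.00000, -1.00000); divide by 8.00000 → v1 = (1.00000, -0.12500)
Av1 = (6.87500, 1.25000); divide by 6.87500 → v2 = (1.00000, 0.18182)
Requested entry of v2: 55/55 = 1.0000

1.0000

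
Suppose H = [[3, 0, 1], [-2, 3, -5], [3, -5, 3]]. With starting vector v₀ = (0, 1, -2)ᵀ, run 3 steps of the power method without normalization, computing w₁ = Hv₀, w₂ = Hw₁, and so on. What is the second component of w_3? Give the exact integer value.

w1 = Hv₀ = (-2, 13, -11)
w2 = Hw1 = (-17, 98, -104)
w3 = Hw2 = (-155, 848, -853)
The requested component of w3 is 848.

848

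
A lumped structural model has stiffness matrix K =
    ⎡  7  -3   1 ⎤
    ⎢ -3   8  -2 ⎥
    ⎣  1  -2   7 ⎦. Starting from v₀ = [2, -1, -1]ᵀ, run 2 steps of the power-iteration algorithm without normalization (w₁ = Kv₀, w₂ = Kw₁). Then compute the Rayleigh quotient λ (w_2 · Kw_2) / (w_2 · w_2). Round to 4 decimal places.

w1 = Kv₀ = (7·2 + (-3)·(-1) + 1·(-1); (-3)·2 + 8·(-1) + (-2)·(-1); 1·2 + (-2)·(-1) + 7·(-1)) = (16, -12, -3)
w2 = Kw1 = (7·16 + (-3)·(-12) + 1·(-3); (-3)·16 + 8·(-12) + (-2)·(-3); 1·16 + (-2)·(-12) + 7·(-3)) = (145, -138, 19)
Kw2 = (1448, -1577, 554)
w2·Kw2 = 145·1448 + (-138)·(-1577) + 19·554 = 438112; w2·w2 = 145·145 + (-138)·(-138) + 19·19 = 40430
λ ≈ 438112/40430 = 10.8363

λ ≈ 10.8363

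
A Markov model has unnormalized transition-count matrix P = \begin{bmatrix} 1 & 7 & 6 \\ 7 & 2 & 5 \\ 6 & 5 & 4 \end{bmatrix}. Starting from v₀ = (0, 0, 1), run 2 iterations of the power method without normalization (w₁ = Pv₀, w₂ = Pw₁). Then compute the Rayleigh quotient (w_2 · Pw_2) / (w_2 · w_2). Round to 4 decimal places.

14.2997

w1 = Pv₀ = (6, 5, 4)
w2 = Pw1 = (65, 72, 77)
Pw2 = (1031, 984, 1058)
w2·Pw2 = 65·1031 + 72·984 + 77·1058 = 219329; w2·w2 = 65·65 + 72·72 + 77·77 = 15338
λ ≈ 219329/15338 = 14.2997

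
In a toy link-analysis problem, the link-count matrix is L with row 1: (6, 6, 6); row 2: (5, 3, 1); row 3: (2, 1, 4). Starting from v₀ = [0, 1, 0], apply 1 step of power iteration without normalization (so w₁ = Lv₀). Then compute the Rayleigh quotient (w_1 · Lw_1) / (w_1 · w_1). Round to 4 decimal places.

w1 = Lv₀ = (6, 3, 1)
Lw1 = (60, 40, 19)
w1·Lw1 = 6·60 + 3·40 + 1·19 = 499; w1·w1 = 6·6 + 3·3 + 1·1 = 46
λ ≈ 499/46 = 10.8478

10.8478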